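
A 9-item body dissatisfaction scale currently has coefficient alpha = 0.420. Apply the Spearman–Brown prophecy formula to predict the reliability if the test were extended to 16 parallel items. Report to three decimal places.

predicted reliability = 0.563

Length factor m = 16/9 = 1.7778
α' = m·α / (1 + (m−1)·α)
   = 16/9 × 0.420 / (1 + (16/9 − 1) × 0.420)
   = 0.7467 / 1.3267 = 0.563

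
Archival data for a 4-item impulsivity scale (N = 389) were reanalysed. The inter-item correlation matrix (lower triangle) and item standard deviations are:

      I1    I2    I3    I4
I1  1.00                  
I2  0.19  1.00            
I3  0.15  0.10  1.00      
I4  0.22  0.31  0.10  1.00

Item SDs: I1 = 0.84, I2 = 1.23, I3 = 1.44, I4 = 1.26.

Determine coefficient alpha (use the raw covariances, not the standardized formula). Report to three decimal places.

Σσ²ᵢ = 0.84² + 1.23² + 1.44² + 1.26² = 5.8797
Covariances σ_ij = r_ij · s_i · s_j:
  σ(I1,I2) = 0.19 × 0.84 × 1.23 = 0.1963
  σ(I1,I3) = 0.15 × 0.84 × 1.44 = 0.1814
  σ(I1,I4) = 0.22 × 0.84 × 1.26 = 0.2328
  σ(I2,I3) = 0.10 × 1.23 × 1.44 = 0.1771
  σ(I2,I4) = 0.31 × 1.23 × 1.26 = 0.4804
  σ(I3,I4) = 0.10 × 1.44 × 1.26 = 0.1814
σ²_T = Σσ²ᵢ + 2·Σσ_ij = 5.8797 + 2 × 1.4494 = 8.7785
α = (4/3)·(1 − 5.8797/8.7785) = 0.440

coefficient alpha = 0.440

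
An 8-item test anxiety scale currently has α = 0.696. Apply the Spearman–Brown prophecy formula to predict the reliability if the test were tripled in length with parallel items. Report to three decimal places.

predicted reliability = 0.873

Length factor m = 3
α' = m·α / (1 + (m−1)·α)
   = 3 × 0.696 / (1 + (3 − 1) × 0.696)
   = 2.0880 / 2.3920 = 0.873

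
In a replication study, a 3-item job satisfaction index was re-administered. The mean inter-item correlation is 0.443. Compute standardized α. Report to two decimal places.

Standardized α = k·r̄ / (1 + (k−1)·r̄) = 3 × 0.443 / (1 + 2 × 0.443)
  = 1.3290 / 1.8860 = 0.70

α = 0.70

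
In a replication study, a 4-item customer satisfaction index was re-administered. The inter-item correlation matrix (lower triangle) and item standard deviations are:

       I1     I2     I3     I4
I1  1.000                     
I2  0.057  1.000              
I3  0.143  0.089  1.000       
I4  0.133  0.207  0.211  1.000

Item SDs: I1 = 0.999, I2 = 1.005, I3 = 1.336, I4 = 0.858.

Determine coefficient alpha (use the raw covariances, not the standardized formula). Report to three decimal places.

α = 0.380

Σσ²ᵢ = 0.999² + 1.005² + 1.336² + 0.858² = 4.5291
Covariances σ_ij = r_ij · s_i · s_j:
  σ(I1,I2) = 0.057 × 0.999 × 1.005 = 0.0572
  σ(I1,I3) = 0.143 × 0.999 × 1.336 = 0.1909
  σ(I1,I4) = 0.133 × 0.999 × 0.858 = 0.1140
  σ(I2,I3) = 0.089 × 1.005 × 1.336 = 0.1195
  σ(I2,I4) = 0.207 × 1.005 × 0.858 = 0.1785
  σ(I3,I4) = 0.211 × 1.336 × 0.858 = 0.2419
σ²_T = Σσ²ᵢ + 2·Σσ_ij = 4.5291 + 2 × 0.9020 = 6.3331
α = (4/3)·(1 − 4.5291/6.3331) = 0.380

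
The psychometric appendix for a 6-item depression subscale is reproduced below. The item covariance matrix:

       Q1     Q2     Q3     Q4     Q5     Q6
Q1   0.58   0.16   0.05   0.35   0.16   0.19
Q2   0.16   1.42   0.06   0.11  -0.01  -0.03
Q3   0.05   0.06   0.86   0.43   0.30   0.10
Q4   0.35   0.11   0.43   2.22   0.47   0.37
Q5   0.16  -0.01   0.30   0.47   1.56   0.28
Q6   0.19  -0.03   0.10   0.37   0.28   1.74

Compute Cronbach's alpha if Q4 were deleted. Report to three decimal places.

Cronbach's alpha = 0.363

Remaining items: Q1, Q2, Q3, Q5, Q6 (k = 5).
Σσᵢ² = 0.58 + 1.42 + 0.86 + 1.56 + 1.74 = 6.16
total variance = 6.16 + 2 × 1.26 = 8.68
α (item deleted) = (5/4)·(1 − 6.16/8.68) = 0.363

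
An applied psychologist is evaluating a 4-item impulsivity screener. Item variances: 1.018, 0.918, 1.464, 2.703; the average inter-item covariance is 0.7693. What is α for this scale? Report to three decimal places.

Σσ²ᵢ = 1.018 + 0.918 + 1.464 + 2.703 = 6.103
Sum of the 6 distinct covariances = 6 × 0.7693 = 4.6158
σ²_total = Σσ²ᵢ + 2·Σcov = 6.103 + 2 × 4.6158 = 15.3346
α = (4/3)·(1 − 6.103/15.3346) = 0.803

α = 0.803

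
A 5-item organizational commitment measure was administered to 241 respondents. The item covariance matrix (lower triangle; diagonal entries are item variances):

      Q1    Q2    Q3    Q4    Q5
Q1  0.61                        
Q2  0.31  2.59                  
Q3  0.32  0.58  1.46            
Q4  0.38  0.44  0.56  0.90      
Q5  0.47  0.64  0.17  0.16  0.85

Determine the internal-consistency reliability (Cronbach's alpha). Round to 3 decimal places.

Σσᵢ² = 0.61 + 2.59 + 1.46 + 0.90 + 0.85 = 6.41
Sum of off-diagonal covariances = 4.03
σ²_T = 6.41 + 2 × 4.03 = 14.47
α = (k/(k−1))·(1 − Σσᵢ²/σ²_T) = (5/4)·(1 − 6.41/14.47) = 0.696

α = 0.696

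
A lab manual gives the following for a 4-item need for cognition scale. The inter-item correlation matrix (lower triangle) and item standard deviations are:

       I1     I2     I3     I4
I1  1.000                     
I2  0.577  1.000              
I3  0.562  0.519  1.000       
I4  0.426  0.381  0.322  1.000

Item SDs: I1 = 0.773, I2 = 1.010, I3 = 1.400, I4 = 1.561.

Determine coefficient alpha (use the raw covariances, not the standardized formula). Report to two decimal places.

Σσ²ᵢ = 0.773² + 1.010² + 1.400² + 1.561² = 6.0144
Covariances σ_ij = r_ij · s_i · s_j:
  σ(I1,I2) = 0.577 × 0.773 × 1.010 = 0.4505
  σ(I1,I3) = 0.562 × 0.773 × 1.400 = 0.6082
  σ(I1,I4) = 0.426 × 0.773 × 1.561 = 0.5140
  σ(I2,I3) = 0.519 × 1.010 × 1.400 = 0.7339
  σ(I2,I4) = 0.381 × 1.010 × 1.561 = 0.6007
  σ(I3,I4) = 0.322 × 1.400 × 1.561 = 0.7037
σ²_T = Σσ²ᵢ + 2·Σσ_ij = 6.0144 + 2 × 3.6110 = 13.2364
α = (4/3)·(1 − 6.0144/13.2364) = 0.73

α = 0.73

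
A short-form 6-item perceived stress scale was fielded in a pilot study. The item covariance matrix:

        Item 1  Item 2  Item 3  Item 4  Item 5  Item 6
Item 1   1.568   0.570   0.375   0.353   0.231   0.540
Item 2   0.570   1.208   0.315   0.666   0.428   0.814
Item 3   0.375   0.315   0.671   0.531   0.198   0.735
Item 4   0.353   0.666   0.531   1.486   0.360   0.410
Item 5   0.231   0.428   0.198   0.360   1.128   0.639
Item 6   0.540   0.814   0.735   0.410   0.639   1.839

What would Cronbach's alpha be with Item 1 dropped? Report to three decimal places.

α = 0.771

Remaining items: Item 2, Item 3, Item 4, Item 5, Item 6 (k = 5).
Σσ²ᵢ = 1.208 + 0.671 + 1.486 + 1.128 + 1.839 = 6.332
σ²_total = 6.332 + 2 × 5.096 = 16.524
α (item deleted) = (5/4)·(1 − 6.332/16.524) = 0.771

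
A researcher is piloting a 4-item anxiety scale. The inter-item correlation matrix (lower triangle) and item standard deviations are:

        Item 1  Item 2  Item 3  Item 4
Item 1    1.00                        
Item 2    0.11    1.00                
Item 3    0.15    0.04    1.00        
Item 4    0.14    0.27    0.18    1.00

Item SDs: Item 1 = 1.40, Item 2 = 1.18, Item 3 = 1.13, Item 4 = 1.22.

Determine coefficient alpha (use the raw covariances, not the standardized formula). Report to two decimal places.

coefficient alpha = 0.41

Σσ²ᵢ = 1.40² + 1.18² + 1.13² + 1.22² = 6.1177
Covariances σ_ij = r_ij · s_i · s_j:
  σ(Item 1,Item 2) = 0.11 × 1.40 × 1.18 = 0.1817
  σ(Item 1,Item 3) = 0.15 × 1.40 × 1.13 = 0.2373
  σ(Item 1,Item 4) = 0.14 × 1.40 × 1.22 = 0.2391
  σ(Item 2,Item 3) = 0.04 × 1.18 × 1.13 = 0.0533
  σ(Item 2,Item 4) = 0.27 × 1.18 × 1.22 = 0.3887
  σ(Item 3,Item 4) = 0.18 × 1.13 × 1.22 = 0.2481
σ²_T = Σσ²ᵢ + 2·Σσ_ij = 6.1177 + 2 × 1.3482 = 8.8141
α = (4/3)·(1 − 6.1177/8.8141) = 0.41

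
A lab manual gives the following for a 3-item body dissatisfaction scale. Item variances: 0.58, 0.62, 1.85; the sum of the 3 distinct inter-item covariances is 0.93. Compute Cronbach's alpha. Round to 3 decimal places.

ΣVar(i) = 0.58 + 0.62 + 1.85 = 3.05
Sum of distinct covariances = 0.93
σ²_T = ΣVar(i) + 2·Σcov = 3.05 + 2 × 0.93 = 4.91
α = (3/2)·(1 − 3.05/4.91) = 0.568

α = 0.568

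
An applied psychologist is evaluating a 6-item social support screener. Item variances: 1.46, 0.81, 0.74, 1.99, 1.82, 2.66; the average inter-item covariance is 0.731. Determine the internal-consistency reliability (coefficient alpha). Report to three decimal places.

Σσ²ᵢ = 1.46 + 0.81 + 0.74 + 1.99 + 1.82 + 2.66 = 9.48
Sum of the 15 distinct covariances = 15 × 0.731 = 10.965
total variance = Σσ²ᵢ + 2·Σcov = 9.48 + 2 × 10.965 = 31.410
α = (6/5)·(1 − 9.48/31.410) = 0.838

α = 0.838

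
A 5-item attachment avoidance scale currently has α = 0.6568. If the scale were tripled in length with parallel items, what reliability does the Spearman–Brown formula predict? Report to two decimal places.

Length factor m = 3
α' = m·α / (1 + (m−1)·α)
   = 3 × 0.6568 / (1 + (3 − 1) × 0.6568)
   = 1.9704 / 2.3136 = 0.85

predicted reliability = 0.85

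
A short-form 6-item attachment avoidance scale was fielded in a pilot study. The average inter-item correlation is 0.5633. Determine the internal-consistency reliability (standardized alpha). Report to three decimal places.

standardized alpha = 0.886

Standardized α = k·r̄ / (1 + (k−1)·r̄) = 6 × 0.5633 / (1 + 5 × 0.5633)
  = 3.3798 / 3.8165 = 0.886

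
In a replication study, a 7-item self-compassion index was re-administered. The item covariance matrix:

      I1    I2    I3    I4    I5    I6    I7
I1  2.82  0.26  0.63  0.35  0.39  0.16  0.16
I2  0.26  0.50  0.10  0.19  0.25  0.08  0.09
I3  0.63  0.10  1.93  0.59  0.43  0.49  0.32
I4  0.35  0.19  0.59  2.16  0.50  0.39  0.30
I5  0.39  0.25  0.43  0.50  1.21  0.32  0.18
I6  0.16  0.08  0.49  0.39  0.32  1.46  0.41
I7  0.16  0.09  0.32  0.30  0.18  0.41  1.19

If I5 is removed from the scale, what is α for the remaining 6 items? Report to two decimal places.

α = 0.57

Remaining items: I1, I2, I3, I4, I6, I7 (k = 6).
ΣVar(i) = 2.82 + 0.50 + 1.93 + 2.16 + 1.46 + 1.19 = 10.06
total variance = 10.06 + 2 × 4.52 = 19.10
α (item deleted) = (6/5)·(1 − 10.06/19.10) = 0.57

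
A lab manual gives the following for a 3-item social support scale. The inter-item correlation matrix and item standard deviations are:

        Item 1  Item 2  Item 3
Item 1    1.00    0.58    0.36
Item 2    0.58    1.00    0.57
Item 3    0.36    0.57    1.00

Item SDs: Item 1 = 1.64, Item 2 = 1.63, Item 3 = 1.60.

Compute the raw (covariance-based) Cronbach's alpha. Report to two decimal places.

Σσ²ᵢ = 1.64² + 1.63² + 1.60² = 7.9065
Covariances σ_ij = r_ij · s_i · s_j:
  σ(Item 1,Item 2) = 0.58 × 1.64 × 1.63 = 1.5505
  σ(Item 1,Item 3) = 0.36 × 1.64 × 1.60 = 0.9446
  σ(Item 2,Item 3) = 0.57 × 1.63 × 1.60 = 1.4866
σ²_T = Σσ²ᵢ + 2·Σσ_ij = 7.9065 + 2 × 3.9817 = 15.8699
α = (3/2)·(1 − 7.9065/15.8699) = 0.75

α = 0.75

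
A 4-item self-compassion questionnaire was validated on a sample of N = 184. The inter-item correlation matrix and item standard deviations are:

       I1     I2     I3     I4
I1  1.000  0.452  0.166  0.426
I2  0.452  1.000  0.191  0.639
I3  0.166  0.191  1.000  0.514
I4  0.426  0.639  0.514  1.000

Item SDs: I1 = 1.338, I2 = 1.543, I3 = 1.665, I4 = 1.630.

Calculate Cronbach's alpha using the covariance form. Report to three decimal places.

Σσ²ᵢ = 1.338² + 1.543² + 1.665² + 1.630² = 9.6002
Covariances σ_ij = r_ij · s_i · s_j:
  σ(I1,I2) = 0.452 × 1.338 × 1.543 = 0.9332
  σ(I1,I3) = 0.166 × 1.338 × 1.665 = 0.3698
  σ(I1,I4) = 0.426 × 1.338 × 1.630 = 0.9291
  σ(I2,I3) = 0.191 × 1.543 × 1.665 = 0.4907
  σ(I2,I4) = 0.639 × 1.543 × 1.630 = 1.6071
  σ(I3,I4) = 0.514 × 1.665 × 1.630 = 1.3950
σ²_T = Σσ²ᵢ + 2·Σσ_ij = 9.6002 + 2 × 5.7249 = 21.0500
α = (4/3)·(1 − 9.6002/21.0500) = 0.725

α = 0.725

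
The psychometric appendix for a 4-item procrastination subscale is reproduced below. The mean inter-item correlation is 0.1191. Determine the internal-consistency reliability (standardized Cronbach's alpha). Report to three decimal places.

Standardized α = k·r̄ / (1 + (k−1)·r̄) = 4 × 0.1191 / (1 + 3 × 0.1191)
  = 0.4764 / 1.3573 = 0.351

α = 0.351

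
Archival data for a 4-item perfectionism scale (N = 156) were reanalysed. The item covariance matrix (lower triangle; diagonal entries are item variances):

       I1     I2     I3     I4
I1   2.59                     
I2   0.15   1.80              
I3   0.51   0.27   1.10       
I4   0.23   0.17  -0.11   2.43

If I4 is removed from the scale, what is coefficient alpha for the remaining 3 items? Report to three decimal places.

Remaining items: I1, I2, I3 (k = 3).
Σσᵢ² = 2.59 + 1.80 + 1.10 = 5.49
σ²_T = 5.49 + 2 × 0.93 = 7.35
α (item deleted) = (3/2)·(1 − 5.49/7.35) = 0.380

coefficient alpha = 0.380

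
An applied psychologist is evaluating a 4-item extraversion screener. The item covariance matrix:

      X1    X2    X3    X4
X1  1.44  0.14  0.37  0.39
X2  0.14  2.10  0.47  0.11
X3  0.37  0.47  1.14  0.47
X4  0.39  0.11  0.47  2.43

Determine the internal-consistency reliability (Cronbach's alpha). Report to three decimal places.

ΣVar(i) = 1.44 + 2.10 + 1.14 + 2.43 = 7.11
Σ_{i<j} σ_ij = 1.95
Var(T) = 7.11 + 2 × 1.95 = 11.01
α = (k/(k−1))·(1 − ΣVar(i)/Var(T)) = (4/3)·(1 − 7.11/11.01) = 0.472

α = 0.472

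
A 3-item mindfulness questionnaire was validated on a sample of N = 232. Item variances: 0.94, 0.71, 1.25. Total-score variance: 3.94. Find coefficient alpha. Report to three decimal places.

coefficient alpha = 0.396

Σσᵢ² = 0.94 + 0.71 + 1.25 = 2.90
α = (k/(k−1))·(1 − Σσᵢ²/total variance) = (3/2)·(1 − 2.90/3.94) = 0.396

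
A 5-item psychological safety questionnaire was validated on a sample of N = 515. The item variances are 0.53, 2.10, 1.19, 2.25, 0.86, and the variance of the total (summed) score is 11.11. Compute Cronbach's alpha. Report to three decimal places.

α = 0.470

Σσᵢ² = 0.53 + 2.10 + 1.19 + 2.25 + 0.86 = 6.93
α = (k/(k−1))·(1 − Σσᵢ²/σ²_T) = (5/4)·(1 − 6.93/11.11) = 0.470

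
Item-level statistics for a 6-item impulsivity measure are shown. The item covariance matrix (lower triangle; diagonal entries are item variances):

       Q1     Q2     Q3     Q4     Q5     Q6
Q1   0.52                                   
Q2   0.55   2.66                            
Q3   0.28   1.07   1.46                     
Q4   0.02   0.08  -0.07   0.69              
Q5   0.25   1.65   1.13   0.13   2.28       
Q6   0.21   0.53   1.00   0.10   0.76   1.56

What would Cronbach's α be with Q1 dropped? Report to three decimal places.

α = 0.745

Remaining items: Q2, Q3, Q4, Q5, Q6 (k = 5).
Σσᵢ² = 2.66 + 1.46 + 0.69 + 2.28 + 1.56 = 8.65
σ²_total = 8.65 + 2 × 6.38 = 21.41
α (item deleted) = (5/4)·(1 − 8.65/21.41) = 0.745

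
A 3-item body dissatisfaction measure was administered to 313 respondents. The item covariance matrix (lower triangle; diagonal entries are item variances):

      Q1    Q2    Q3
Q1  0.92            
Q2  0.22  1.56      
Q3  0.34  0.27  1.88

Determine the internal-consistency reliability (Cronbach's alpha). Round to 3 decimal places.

sum of item variances = 0.92 + 1.56 + 1.88 = 4.36
Sum of the distinct covariances = 0.83
Var(T) = 4.36 + 2 × 0.83 = 6.02
α = (k/(k−1))·(1 − sum of item variances/Var(T)) = (3/2)·(1 − 4.36/6.02) = 0.414

Cronbach's alpha = 0.414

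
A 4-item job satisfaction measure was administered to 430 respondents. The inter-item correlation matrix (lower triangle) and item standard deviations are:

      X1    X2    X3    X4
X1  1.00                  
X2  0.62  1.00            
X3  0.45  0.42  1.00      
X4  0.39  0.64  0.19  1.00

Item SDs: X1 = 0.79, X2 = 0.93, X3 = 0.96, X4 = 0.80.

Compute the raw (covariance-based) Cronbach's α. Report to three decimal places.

Σσ²ᵢ = 0.79² + 0.93² + 0.96² + 0.80² = 3.0506
Covariances σ_ij = r_ij · s_i · s_j:
  σ(X1,X2) = 0.62 × 0.79 × 0.93 = 0.4555
  σ(X1,X3) = 0.45 × 0.79 × 0.96 = 0.3413
  σ(X1,X4) = 0.39 × 0.79 × 0.80 = 0.2465
  σ(X2,X3) = 0.42 × 0.93 × 0.96 = 0.3750
  σ(X2,X4) = 0.64 × 0.93 × 0.80 = 0.4762
  σ(X3,X4) = 0.19 × 0.96 × 0.80 = 0.1459
σ²_T = Σσ²ᵢ + 2·Σσ_ij = 3.0506 + 2 × 2.0404 = 7.1314
α = (4/3)·(1 − 3.0506/7.1314) = 0.763

α = 0.763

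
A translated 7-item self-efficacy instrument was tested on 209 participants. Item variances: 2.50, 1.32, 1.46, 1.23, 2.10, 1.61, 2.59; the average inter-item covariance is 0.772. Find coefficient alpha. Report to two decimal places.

Σσᵢ² = 2.50 + 1.32 + 1.46 + 1.23 + 2.10 + 1.61 + 2.59 = 12.81
Sum of the 21 distinct covariances = 21 × 0.772 = 16.212
σ²_T = Σσᵢ² + 2·Σcov = 12.81 + 2 × 16.212 = 45.234
α = (7/6)·(1 − 12.81/45.234) = 0.84

α = 0.84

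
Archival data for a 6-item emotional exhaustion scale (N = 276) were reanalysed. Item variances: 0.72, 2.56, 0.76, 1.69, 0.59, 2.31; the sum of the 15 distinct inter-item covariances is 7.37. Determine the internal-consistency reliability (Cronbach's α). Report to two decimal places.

sum of item variances = 0.72 + 2.56 + 0.76 + 1.69 + 0.59 + 2.31 = 8.63
Sum of distinct covariances = 7.37
σ²_total = sum of item variances + 2·Σcov = 8.63 + 2 × 7.37 = 23.37
α = (6/5)·(1 − 8.63/23.37) = 0.76

α = 0.76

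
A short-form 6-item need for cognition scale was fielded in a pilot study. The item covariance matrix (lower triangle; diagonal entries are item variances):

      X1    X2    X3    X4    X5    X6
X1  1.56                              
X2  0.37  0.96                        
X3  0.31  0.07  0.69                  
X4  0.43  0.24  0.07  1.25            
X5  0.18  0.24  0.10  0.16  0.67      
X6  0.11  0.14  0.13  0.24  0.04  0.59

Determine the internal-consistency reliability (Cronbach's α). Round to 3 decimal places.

α = 0.597

Σσᵢ² = 1.56 + 0.96 + 0.69 + 1.25 + 0.67 + 0.59 = 5.72
Σ_{i<j} σ_ij = 2.83
Var(T) = 5.72 + 2 × 2.83 = 11.38
α = (k/(k−1))·(1 − Σσᵢ²/Var(T)) = (6/5)·(1 − 5.72/11.38) = 0.597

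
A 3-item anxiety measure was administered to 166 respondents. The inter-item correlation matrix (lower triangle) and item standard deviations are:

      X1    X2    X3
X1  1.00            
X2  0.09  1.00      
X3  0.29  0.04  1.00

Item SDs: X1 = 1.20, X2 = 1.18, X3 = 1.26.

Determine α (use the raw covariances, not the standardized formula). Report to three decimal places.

Σσ²ᵢ = 1.20² + 1.18² + 1.26² = 4.4200
Covariances σ_ij = r_ij · s_i · s_j:
  σ(X1,X2) = 0.09 × 1.20 × 1.18 = 0.1274
  σ(X1,X3) = 0.29 × 1.20 × 1.26 = 0.4385
  σ(X2,X3) = 0.04 × 1.18 × 1.26 = 0.0595
σ²_T = Σσ²ᵢ + 2·Σσ_ij = 4.4200 + 2 × 0.6254 = 5.6708
α = (3/2)·(1 − 4.4200/5.6708) = 0.331

α = 0.331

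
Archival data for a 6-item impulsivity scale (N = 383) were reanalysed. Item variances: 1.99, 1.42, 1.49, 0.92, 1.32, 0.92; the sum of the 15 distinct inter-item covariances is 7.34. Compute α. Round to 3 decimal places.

α = 0.775

Σσᵢ² = 1.99 + 1.42 + 1.49 + 0.92 + 1.32 + 0.92 = 8.06
Sum of distinct covariances = 7.34
Var(T) = Σσᵢ² + 2·Σcov = 8.06 + 2 × 7.34 = 22.74
α = (6/5)·(1 − 8.06/22.74) = 0.775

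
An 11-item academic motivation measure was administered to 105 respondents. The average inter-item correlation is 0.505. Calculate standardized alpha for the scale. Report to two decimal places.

Standardized α = k·r̄ / (1 + (k−1)·r̄) = 11 × 0.505 / (1 + 10 × 0.505)
  = 5.5550 / 6.0500 = 0.92

standardized alpha = 0.92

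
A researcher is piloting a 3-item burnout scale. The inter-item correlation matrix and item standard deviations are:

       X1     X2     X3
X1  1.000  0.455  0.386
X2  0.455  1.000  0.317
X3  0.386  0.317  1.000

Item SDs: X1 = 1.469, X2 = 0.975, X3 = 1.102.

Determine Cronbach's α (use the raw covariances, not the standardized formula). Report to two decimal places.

Cronbach's α = 0.64

Σσ²ᵢ = 1.469² + 0.975² + 1.102² = 4.3230
Covariances σ_ij = r_ij · s_i · s_j:
  σ(X1,X2) = 0.455 × 1.469 × 0.975 = 0.6517
  σ(X1,X3) = 0.386 × 1.469 × 1.102 = 0.6249
  σ(X2,X3) = 0.317 × 0.975 × 1.102 = 0.3406
σ²_T = Σσ²ᵢ + 2·Σσ_ij = 4.3230 + 2 × 1.6172 = 7.5574
α = (3/2)·(1 − 4.3230/7.5574) = 0.64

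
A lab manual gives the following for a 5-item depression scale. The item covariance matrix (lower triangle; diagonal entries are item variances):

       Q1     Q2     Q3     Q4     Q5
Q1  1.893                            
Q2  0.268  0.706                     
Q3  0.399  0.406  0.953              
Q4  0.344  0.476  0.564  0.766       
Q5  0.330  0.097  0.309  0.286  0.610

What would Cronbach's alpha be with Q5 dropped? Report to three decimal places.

Remaining items: Q1, Q2, Q3, Q4 (k = 4).
Σσ²ᵢ = 1.893 + 0.706 + 0.953 + 0.766 = 4.318
σ²_T = 4.318 + 2 × 2.457 = 9.232
α (item deleted) = (4/3)·(1 − 4.318/9.232) = 0.710

α = 0.710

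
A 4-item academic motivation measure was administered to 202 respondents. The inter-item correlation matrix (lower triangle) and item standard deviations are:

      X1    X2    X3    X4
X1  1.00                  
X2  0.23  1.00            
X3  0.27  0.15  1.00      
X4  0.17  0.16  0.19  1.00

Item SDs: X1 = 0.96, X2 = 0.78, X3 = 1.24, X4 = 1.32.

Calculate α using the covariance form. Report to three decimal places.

Σσ²ᵢ = 0.96² + 0.78² + 1.24² + 1.32² = 4.8100
Covariances σ_ij = r_ij · s_i · s_j:
  σ(X1,X2) = 0.23 × 0.96 × 0.78 = 0.1722
  σ(X1,X3) = 0.27 × 0.96 × 1.24 = 0.3214
  σ(X1,X4) = 0.17 × 0.96 × 1.32 = 0.2154
  σ(X2,X3) = 0.15 × 0.78 × 1.24 = 0.1451
  σ(X2,X4) = 0.16 × 0.78 × 1.32 = 0.1647
  σ(X3,X4) = 0.19 × 1.24 × 1.32 = 0.3110
σ²_T = Σσ²ᵢ + 2·Σσ_ij = 4.8100 + 2 × 1.3298 = 7.4696
α = (4/3)·(1 − 4.8100/7.4696) = 0.475

α = 0.475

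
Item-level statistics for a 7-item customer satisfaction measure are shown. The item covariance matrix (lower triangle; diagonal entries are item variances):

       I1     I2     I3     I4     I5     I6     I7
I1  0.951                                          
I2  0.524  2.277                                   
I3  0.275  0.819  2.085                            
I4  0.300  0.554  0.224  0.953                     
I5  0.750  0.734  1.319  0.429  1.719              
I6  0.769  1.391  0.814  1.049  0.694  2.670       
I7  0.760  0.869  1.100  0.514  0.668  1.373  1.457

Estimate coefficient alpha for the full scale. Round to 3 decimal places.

α = 0.845

ΣVar(i) = 0.951 + 2.277 + 2.085 + 0.953 + 1.719 + 2.670 + 1.457 = 12.112
Sum of the distinct covariances = 15.929
σ²_total = 12.112 + 2 × 15.929 = 43.970
α = (k/(k−1))·(1 − ΣVar(i)/σ²_total) = (7/6)·(1 − 12.112/43.970) = 0.845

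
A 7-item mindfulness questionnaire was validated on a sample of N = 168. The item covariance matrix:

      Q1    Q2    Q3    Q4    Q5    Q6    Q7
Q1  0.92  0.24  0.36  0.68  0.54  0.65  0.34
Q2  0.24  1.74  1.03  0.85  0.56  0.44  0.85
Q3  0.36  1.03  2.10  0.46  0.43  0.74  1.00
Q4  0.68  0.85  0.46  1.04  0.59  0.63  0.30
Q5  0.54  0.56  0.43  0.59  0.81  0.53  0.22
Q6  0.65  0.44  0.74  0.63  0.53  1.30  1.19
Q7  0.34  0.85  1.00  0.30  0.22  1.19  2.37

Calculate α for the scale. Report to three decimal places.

ΣVar(i) = 0.92 + 1.74 + 2.10 + 1.04 + 0.81 + 1.30 + 2.37 = 10.28
Sum of off-diagonal covariances = 12.63
total variance = 10.28 + 2 × 12.63 = 35.54
α = (k/(k−1))·(1 − ΣVar(i)/total variance) = (7/6)·(1 − 10.28/35.54) = 0.829

α = 0.829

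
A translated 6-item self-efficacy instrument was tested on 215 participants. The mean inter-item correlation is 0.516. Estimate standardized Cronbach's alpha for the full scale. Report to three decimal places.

Standardized α = k·r̄ / (1 + (k−1)·r̄) = 6 × 0.516 / (1 + 5 × 0.516)
  = 3.0960 / 3.5800 = 0.865

α = 0.865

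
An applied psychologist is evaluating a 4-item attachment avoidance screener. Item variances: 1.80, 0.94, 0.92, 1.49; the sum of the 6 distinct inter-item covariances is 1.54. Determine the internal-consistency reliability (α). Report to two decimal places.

α = 0.50

Σσᵢ² = 1.80 + 0.94 + 0.92 + 1.49 = 5.15
Sum of distinct covariances = 1.54
σ²_total = Σσᵢ² + 2·Σcov = 5.15 + 2 × 1.54 = 8.23
α = (4/3)·(1 − 5.15/8.23) = 0.50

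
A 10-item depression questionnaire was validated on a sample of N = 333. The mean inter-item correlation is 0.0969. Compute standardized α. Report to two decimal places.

Standardized α = k·r̄ / (1 + (k−1)·r̄) = 10 × 0.0969 / (1 + 9 × 0.0969)
  = 0.9690 / 1.8721 = 0.52

α = 0.52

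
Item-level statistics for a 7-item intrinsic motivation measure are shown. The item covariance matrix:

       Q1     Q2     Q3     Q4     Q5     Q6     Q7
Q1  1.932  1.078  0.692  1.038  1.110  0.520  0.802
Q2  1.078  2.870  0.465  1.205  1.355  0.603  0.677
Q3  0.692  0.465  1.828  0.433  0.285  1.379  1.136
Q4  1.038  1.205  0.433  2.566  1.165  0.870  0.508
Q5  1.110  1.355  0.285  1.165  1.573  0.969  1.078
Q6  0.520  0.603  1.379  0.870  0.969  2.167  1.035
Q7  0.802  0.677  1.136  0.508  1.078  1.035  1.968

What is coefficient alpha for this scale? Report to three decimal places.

Σσ²ᵢ = 1.932 + 2.870 + 1.828 + 2.566 + 1.573 + 2.167 + 1.968 = 14.904
Sum of off-diagonal covariances = 18.403
Var(T) = 14.904 + 2 × 18.403 = 51.710
α = (k/(k−1))·(1 − Σσ²ᵢ/Var(T)) = (7/6)·(1 − 14.904/51.710) = 0.830

coefficient alpha = 0.830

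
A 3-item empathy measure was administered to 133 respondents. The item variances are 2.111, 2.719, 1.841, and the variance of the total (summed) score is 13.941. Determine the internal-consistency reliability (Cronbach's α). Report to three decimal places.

Σσᵢ² = 2.111 + 2.719 + 1.841 = 6.671
α = (k/(k−1))·(1 − Σσᵢ²/Var(T)) = (3/2)·(1 − 6.671/13.941) = 0.782

α = 0.782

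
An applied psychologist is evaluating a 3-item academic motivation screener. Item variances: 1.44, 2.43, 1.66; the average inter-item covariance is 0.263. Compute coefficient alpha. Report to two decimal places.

Σσᵢ² = 1.44 + 2.43 + 1.66 = 5.53
Sum of the 3 distinct covariances = 3 × 0.263 = 0.789
σ²_total = Σσᵢ² + 2·Σcov = 5.53 + 2 × 0.789 = 7.108
α = (3/2)·(1 − 5.53/7.108) = 0.33

coefficient alpha = 0.33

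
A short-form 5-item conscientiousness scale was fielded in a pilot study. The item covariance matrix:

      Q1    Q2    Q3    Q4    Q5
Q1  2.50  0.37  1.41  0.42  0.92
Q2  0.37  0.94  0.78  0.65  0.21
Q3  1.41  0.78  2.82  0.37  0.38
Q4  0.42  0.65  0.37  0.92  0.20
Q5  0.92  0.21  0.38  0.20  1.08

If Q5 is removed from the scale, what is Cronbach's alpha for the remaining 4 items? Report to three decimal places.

α = 0.703

Remaining items: Q1, Q2, Q3, Q4 (k = 4).
ΣVar(i) = 2.50 + 0.94 + 2.82 + 0.92 = 7.18
Var(T) = 7.18 + 2 × 4.00 = 15.18
α (item deleted) = (4/3)·(1 − 7.18/15.18) = 0.703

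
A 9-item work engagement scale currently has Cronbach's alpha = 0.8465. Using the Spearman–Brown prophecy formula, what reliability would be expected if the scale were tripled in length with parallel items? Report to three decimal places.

predicted reliability = 0.943

Length factor m = 3
α' = m·α / (1 + (m−1)·α)
   = 3 × 0.8465 / (1 + (3 − 1) × 0.8465)
   = 2.5395 / 2.6930 = 0.943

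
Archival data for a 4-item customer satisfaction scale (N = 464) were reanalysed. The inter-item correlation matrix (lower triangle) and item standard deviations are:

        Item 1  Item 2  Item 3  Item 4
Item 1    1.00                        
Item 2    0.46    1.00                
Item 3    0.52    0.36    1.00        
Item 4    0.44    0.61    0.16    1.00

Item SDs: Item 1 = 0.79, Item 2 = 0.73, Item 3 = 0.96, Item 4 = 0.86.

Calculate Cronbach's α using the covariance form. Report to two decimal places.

Σσ²ᵢ = 0.79² + 0.73² + 0.96² + 0.86² = 2.8182
Covariances σ_ij = r_ij · s_i · s_j:
  σ(Item 1,Item 2) = 0.46 × 0.79 × 0.73 = 0.2653
  σ(Item 1,Item 3) = 0.52 × 0.79 × 0.96 = 0.3944
  σ(Item 1,Item 4) = 0.44 × 0.79 × 0.86 = 0.2989
  σ(Item 2,Item 3) = 0.36 × 0.73 × 0.96 = 0.2523
  σ(Item 2,Item 4) = 0.61 × 0.73 × 0.86 = 0.3830
  σ(Item 3,Item 4) = 0.16 × 0.96 × 0.86 = 0.1321
σ²_T = Σσ²ᵢ + 2·Σσ_ij = 2.8182 + 2 × 1.7260 = 6.2702
α = (4/3)·(1 − 2.8182/6.2702) = 0.73

α = 0.73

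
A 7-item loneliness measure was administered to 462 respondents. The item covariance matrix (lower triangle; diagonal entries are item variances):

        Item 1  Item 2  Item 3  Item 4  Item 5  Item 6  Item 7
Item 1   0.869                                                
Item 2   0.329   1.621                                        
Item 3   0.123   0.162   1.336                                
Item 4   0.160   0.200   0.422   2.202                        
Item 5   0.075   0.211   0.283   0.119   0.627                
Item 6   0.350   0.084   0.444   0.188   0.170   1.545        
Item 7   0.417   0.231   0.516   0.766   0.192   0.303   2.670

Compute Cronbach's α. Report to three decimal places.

ΣVar(i) = 0.869 + 1.621 + 1.336 + 2.202 + 0.627 + 1.545 + 2.670 = 10.870
Sum of the distinct covariances = 5.745
total variance = 10.870 + 2 × 5.745 = 22.360
α = (k/(k−1))·(1 − ΣVar(i)/total variance) = (7/6)·(1 − 10.870/22.360) = 0.600

Cronbach's α = 0.600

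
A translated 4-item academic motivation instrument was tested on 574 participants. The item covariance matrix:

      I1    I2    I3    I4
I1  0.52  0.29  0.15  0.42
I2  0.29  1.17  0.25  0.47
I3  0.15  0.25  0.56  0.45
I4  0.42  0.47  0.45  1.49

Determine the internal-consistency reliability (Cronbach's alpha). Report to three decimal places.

Σσᵢ² = 0.52 + 1.17 + 0.56 + 1.49 = 3.74
Sum of the distinct covariances = 2.03
Var(T) = 3.74 + 2 × 2.03 = 7.80
α = (k/(k−1))·(1 − Σσᵢ²/Var(T)) = (4/3)·(1 − 3.74/7.80) = 0.694

Cronbach's alpha = 0.694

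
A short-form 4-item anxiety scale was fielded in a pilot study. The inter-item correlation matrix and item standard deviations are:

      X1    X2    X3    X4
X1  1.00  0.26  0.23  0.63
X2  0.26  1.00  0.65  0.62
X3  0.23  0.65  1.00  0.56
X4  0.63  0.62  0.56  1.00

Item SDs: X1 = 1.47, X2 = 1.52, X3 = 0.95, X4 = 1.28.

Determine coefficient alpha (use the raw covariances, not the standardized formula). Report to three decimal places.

coefficient alpha = 0.778

Σσ²ᵢ = 1.47² + 1.52² + 0.95² + 1.28² = 7.0122
Covariances σ_ij = r_ij · s_i · s_j:
  σ(X1,X2) = 0.26 × 1.47 × 1.52 = 0.5809
  σ(X1,X3) = 0.23 × 1.47 × 0.95 = 0.3212
  σ(X1,X4) = 0.63 × 1.47 × 1.28 = 1.1854
  σ(X2,X3) = 0.65 × 1.52 × 0.95 = 0.9386
  σ(X2,X4) = 0.62 × 1.52 × 1.28 = 1.2063
  σ(X3,X4) = 0.56 × 0.95 × 1.28 = 0.6810
σ²_T = Σσ²ᵢ + 2·Σσ_ij = 7.0122 + 2 × 4.9134 = 16.8390
α = (4/3)·(1 − 7.0122/16.8390) = 0.778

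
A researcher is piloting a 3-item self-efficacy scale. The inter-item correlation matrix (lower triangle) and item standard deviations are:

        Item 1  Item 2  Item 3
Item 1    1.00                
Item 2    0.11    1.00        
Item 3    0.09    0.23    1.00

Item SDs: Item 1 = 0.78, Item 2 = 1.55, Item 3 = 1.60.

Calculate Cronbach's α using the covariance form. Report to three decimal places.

Σσ²ᵢ = 0.78² + 1.55² + 1.60² = 5.5709
Covariances σ_ij = r_ij · s_i · s_j:
  σ(Item 1,Item 2) = 0.11 × 0.78 × 1.55 = 0.1330
  σ(Item 1,Item 3) = 0.09 × 0.78 × 1.60 = 0.1123
  σ(Item 2,Item 3) = 0.23 × 1.55 × 1.60 = 0.5704
σ²_T = Σσ²ᵢ + 2·Σσ_ij = 5.5709 + 2 × 0.8157 = 7.2023
α = (3/2)·(1 − 5.5709/7.2023) = 0.340

Cronbach's α = 0.340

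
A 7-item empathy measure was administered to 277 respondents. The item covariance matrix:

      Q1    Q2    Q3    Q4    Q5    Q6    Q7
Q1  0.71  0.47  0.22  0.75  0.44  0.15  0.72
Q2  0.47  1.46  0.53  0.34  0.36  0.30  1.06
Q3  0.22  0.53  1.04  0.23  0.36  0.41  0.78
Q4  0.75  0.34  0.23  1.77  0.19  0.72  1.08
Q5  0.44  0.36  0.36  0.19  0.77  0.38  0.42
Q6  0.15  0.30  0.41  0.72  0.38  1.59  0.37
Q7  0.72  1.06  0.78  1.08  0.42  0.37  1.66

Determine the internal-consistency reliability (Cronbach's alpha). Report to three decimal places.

Σσᵢ² = 0.71 + 1.46 + 1.04 + 1.77 + 0.77 + 1.59 + 1.66 = 9.00
Sum of the distinct covariances = 10.28
σ²_total = 9.00 + 2 × 10.28 = 29.56
α = (k/(k−1))·(1 − Σσᵢ²/σ²_total) = (7/6)·(1 − 9.00/29.56) = 0.811

Cronbach's alpha = 0.811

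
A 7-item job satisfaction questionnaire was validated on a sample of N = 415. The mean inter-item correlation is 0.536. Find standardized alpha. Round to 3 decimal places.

α = 0.890

Standardized α = k·r̄ / (1 + (k−1)·r̄) = 7 × 0.536 / (1 + 6 × 0.536)
  = 3.7520 / 4.2160 = 0.890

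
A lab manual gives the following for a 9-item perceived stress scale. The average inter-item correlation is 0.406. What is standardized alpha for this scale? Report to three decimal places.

Standardized α = k·r̄ / (1 + (k−1)·r̄) = 9 × 0.406 / (1 + 8 × 0.406)
  = 3.6540 / 4.2480 = 0.860

standardized alpha = 0.860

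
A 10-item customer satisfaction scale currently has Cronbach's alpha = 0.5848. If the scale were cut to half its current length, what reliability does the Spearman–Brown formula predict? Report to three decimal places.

Length factor m = 1/2
α' = m·α / (1 − (1−m)·α)
   = 1/2 × 0.5848 / (1 − (1 − 1/2) × 0.5848)
   = 0.2924 / 0.7076 = 0.413

predicted reliability = 0.413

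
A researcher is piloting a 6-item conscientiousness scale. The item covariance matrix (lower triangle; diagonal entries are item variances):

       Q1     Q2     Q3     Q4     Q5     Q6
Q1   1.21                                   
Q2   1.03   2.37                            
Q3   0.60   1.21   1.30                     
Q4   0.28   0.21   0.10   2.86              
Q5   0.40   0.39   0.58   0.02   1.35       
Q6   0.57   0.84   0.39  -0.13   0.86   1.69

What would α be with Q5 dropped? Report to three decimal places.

α = 0.650

Remaining items: Q1, Q2, Q3, Q4, Q6 (k = 5).
Σσ²ᵢ = 1.21 + 2.37 + 1.30 + 2.86 + 1.69 = 9.43
Var(T) = 9.43 + 2 × 5.10 = 19.63
α (item deleted) = (5/4)·(1 − 9.43/19.63) = 0.650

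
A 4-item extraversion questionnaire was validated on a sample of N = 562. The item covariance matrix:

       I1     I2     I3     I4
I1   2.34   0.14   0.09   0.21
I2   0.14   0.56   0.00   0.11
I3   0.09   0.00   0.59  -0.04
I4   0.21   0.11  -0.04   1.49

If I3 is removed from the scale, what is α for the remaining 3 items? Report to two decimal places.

Remaining items: I1, I2, I4 (k = 3).
Σσᵢ² = 2.34 + 0.56 + 1.49 = 4.39
total variance = 4.39 + 2 × 0.46 = 5.31
α (item deleted) = (3/2)·(1 − 4.39/5.31) = 0.26

α = 0.26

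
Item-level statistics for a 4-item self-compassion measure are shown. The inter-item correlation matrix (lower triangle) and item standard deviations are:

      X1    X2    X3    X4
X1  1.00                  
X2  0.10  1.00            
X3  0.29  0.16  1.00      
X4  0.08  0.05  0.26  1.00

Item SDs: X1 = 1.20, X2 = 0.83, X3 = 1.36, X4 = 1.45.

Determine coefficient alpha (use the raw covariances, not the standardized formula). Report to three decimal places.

Σσ²ᵢ = 1.20² + 0.83² + 1.36² + 1.45² = 6.0810
Covariances σ_ij = r_ij · s_i · s_j:
  σ(X1,X2) = 0.10 × 1.20 × 0.83 = 0.0996
  σ(X1,X3) = 0.29 × 1.20 × 1.36 = 0.4733
  σ(X1,X4) = 0.08 × 1.20 × 1.45 = 0.1392
  σ(X2,X3) = 0.16 × 0.83 × 1.36 = 0.1806
  σ(X2,X4) = 0.05 × 0.83 × 1.45 = 0.0602
  σ(X3,X4) = 0.26 × 1.36 × 1.45 = 0.5127
σ²_T = Σσ²ᵢ + 2·Σσ_ij = 6.0810 + 2 × 1.4656 = 9.0122
α = (4/3)·(1 − 6.0810/9.0122) = 0.434

coefficient alpha = 0.434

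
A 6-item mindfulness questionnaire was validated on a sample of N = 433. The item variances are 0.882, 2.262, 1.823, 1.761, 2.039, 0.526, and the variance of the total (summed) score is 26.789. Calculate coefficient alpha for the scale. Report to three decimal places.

coefficient alpha = 0.784

ΣVar(i) = 0.882 + 2.262 + 1.823 + 1.761 + 2.039 + 0.526 = 9.293
α = (k/(k−1))·(1 − ΣVar(i)/Var(T)) = (6/5)·(1 − 9.293/26.789) = 0.784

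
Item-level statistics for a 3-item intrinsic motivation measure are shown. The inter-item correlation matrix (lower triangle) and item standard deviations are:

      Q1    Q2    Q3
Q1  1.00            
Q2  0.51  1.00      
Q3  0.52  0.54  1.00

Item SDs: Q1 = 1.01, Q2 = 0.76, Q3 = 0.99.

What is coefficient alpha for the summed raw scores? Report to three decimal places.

coefficient alpha = 0.758

Σσ²ᵢ = 1.01² + 0.76² + 0.99² = 2.5778
Covariances σ_ij = r_ij · s_i · s_j:
  σ(Q1,Q2) = 0.51 × 1.01 × 0.76 = 0.3915
  σ(Q1,Q3) = 0.52 × 1.01 × 0.99 = 0.5199
  σ(Q2,Q3) = 0.54 × 0.76 × 0.99 = 0.4063
σ²_T = Σσ²ᵢ + 2·Σσ_ij = 2.5778 + 2 × 1.3177 = 5.2132
α = (3/2)·(1 − 2.5778/5.2132) = 0.758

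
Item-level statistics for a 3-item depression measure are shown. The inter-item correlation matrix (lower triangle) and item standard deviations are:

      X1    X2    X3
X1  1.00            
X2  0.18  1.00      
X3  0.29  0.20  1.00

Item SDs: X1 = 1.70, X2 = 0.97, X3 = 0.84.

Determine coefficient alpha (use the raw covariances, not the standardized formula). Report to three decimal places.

coefficient alpha = 0.417

Σσ²ᵢ = 1.70² + 0.97² + 0.84² = 4.5365
Covariances σ_ij = r_ij · s_i · s_j:
  σ(X1,X2) = 0.18 × 1.70 × 0.97 = 0.2968
  σ(X1,X3) = 0.29 × 1.70 × 0.84 = 0.4141
  σ(X2,X3) = 0.20 × 0.97 × 0.84 = 0.1630
σ²_T = Σσ²ᵢ + 2·Σσ_ij = 4.5365 + 2 × 0.8739 = 6.2843
α = (3/2)·(1 − 4.5365/6.2843) = 0.417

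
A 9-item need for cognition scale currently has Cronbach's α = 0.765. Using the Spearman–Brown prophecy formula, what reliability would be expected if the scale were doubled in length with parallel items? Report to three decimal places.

Length factor m = 2
α' = m·α / (1 + (m−1)·α)
   = 2 × 0.765 / (1 + (2 − 1) × 0.765)
   = 1.5300 / 1.7650 = 0.867

predicted reliability = 0.867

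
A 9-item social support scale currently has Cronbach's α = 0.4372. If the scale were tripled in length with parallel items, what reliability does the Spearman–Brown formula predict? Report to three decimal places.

Length factor m = 3
α' = m·α / (1 + (m−1)·α)
   = 3 × 0.4372 / (1 + (3 − 1) × 0.4372)
   = 1.3116 / 1.8744 = 0.700

predicted reliability = 0.700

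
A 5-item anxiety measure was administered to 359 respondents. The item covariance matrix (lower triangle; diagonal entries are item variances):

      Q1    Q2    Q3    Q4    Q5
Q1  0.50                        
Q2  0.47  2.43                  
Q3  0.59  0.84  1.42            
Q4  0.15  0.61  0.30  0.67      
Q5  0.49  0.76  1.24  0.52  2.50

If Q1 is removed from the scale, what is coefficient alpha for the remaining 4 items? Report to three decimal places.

Remaining items: Q2, Q3, Q4, Q5 (k = 4).
Σσ²ᵢ = 2.43 + 1.42 + 0.67 + 2.50 = 7.02
total variance = 7.02 + 2 × 4.27 = 15.56
α (item deleted) = (4/3)·(1 − 7.02/15.56) = 0.732

coefficient alpha = 0.732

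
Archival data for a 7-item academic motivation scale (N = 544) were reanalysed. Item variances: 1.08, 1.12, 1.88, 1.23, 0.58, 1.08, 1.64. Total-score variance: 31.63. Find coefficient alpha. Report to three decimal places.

α = 0.849

Σσ²ᵢ = 1.08 + 1.12 + 1.88 + 1.23 + 0.58 + 1.08 + 1.64 = 8.61
α = (k/(k−1))·(1 − Σσ²ᵢ/σ²_T) = (7/6)·(1 − 8.61/31.63) = 0.849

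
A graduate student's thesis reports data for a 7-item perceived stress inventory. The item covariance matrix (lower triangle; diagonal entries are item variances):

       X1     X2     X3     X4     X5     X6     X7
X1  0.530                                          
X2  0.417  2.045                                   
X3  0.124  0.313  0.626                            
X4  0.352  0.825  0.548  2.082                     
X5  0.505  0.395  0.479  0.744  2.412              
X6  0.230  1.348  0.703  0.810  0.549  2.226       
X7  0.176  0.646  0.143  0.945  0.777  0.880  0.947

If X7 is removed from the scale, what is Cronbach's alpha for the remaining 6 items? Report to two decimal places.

Remaining items: X1, X2, X3, X4, X5, X6 (k = 6).
sum of item variances = 0.530 + 2.045 + 0.626 + 2.082 + 2.412 + 2.226 = 9.921
σ²_total = 9.921 + 2 × 8.342 = 26.605
α (item deleted) = (6/5)·(1 − 9.921/26.605) = 0.75

Cronbach's alpha = 0.75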